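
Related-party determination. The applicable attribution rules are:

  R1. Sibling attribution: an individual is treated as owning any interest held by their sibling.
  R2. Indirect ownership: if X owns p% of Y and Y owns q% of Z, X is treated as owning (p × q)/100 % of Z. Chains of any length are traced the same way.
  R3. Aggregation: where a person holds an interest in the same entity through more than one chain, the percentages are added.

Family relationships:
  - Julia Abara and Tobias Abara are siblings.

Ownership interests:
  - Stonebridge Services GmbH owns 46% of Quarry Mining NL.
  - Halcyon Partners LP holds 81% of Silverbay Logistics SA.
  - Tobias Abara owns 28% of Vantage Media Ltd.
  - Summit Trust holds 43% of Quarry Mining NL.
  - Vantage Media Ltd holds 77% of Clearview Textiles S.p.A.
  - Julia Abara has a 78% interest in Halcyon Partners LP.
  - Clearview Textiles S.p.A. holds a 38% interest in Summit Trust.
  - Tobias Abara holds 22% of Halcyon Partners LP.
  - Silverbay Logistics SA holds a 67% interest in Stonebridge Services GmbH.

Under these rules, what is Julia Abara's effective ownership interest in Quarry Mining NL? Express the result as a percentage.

28.487104%

By sibling attribution (R1), Julia Abara is treated as also owning Tobias Abara's interest in Halcyon Partners LP, giving 78% + 22% = 100%.
By sibling attribution (R1), Julia Abara is treated as owning Tobias Abara's 28% interest in Vantage Media Ltd.
Chain via Halcyon Partners LP → Silverbay Logistics SA → Stonebridge Services GmbH (R2): 100% × 81% × 67% × 46% = 24.9642% of Quarry Mining NL.
Chain via Vantage Media Ltd → Clearview Textiles S.p.A. → Summit Trust (R2): 28% × 77% × 38% × 43% = 3.522904% of Quarry Mining NL.
Aggregating (R3): 24.9642% + 3.522904% = 28.487104%.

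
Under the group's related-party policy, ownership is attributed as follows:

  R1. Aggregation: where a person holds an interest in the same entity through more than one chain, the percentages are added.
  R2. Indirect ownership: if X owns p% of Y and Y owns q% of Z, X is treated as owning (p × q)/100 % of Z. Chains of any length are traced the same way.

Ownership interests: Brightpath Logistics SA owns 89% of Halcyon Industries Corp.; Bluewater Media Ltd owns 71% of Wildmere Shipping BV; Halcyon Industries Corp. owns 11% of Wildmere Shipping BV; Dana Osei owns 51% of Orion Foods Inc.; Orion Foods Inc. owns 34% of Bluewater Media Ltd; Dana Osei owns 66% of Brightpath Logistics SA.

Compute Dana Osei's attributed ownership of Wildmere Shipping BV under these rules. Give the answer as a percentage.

Chain via Orion Foods Inc. → Bluewater Media Ltd (R2): 51% × 34% × 71% = 12.3114% of Wildmere Shipping BV.
Chain via Brightpath Logistics SA → Halcyon Industries Corp. (R2): 66% × 89% × 11% = 6.4614% of Wildmere Shipping BV.
Aggregating (R1): 12.3114% + 6.4614% = 18.7728%.

18.7728%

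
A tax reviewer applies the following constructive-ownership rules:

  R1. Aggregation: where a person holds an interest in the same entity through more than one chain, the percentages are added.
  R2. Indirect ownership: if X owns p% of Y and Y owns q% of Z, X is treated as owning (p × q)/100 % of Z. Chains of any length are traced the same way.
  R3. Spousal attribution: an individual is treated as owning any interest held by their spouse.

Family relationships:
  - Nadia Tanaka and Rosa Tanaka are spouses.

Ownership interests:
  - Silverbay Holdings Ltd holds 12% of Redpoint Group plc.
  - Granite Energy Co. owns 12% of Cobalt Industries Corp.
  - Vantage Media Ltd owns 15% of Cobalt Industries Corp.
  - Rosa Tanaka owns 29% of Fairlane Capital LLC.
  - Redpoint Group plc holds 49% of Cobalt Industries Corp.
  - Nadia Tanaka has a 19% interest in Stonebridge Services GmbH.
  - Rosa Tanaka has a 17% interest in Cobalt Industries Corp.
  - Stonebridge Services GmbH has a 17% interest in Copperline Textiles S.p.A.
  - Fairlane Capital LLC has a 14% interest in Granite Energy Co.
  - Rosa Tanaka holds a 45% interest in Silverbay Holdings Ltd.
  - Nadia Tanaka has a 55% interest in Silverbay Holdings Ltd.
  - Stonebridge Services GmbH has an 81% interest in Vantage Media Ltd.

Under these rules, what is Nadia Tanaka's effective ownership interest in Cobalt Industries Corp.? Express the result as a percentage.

25.6757%

By spousal attribution (R3), Nadia Tanaka is treated as also owning Rosa Tanaka's interest in Silverbay Holdings Ltd, giving 55% + 45% = 100%.
By spousal attribution (R3), Nadia Tanaka is treated as owning Rosa Tanaka's 29% interest in Fairlane Capital LLC.
By spousal attribution (R3), Nadia Tanaka is treated as owning Rosa Tanaka's 17% interest in Cobalt Industries Corp.
Chain via Stonebridge Services GmbH → Vantage Media Ltd (R2): 19% × 81% × 15% = 2.3085% of Cobalt Industries Corp.
Chain via Silverbay Holdings Ltd → Redpoint Group plc (R2): 100% × 12% × 49% = 5.88% of Cobalt Industries Corp.
Chain via Fairlane Capital LLC → Granite Energy Co. (R2): 29% × 14% × 12% = 0.4872% of Cobalt Industries Corp.
Direct interest in Cobalt Industries Corp: 17%.
Aggregating (R1): 2.3085% + 5.88% + 0.4872% + 17% = 25.6757%.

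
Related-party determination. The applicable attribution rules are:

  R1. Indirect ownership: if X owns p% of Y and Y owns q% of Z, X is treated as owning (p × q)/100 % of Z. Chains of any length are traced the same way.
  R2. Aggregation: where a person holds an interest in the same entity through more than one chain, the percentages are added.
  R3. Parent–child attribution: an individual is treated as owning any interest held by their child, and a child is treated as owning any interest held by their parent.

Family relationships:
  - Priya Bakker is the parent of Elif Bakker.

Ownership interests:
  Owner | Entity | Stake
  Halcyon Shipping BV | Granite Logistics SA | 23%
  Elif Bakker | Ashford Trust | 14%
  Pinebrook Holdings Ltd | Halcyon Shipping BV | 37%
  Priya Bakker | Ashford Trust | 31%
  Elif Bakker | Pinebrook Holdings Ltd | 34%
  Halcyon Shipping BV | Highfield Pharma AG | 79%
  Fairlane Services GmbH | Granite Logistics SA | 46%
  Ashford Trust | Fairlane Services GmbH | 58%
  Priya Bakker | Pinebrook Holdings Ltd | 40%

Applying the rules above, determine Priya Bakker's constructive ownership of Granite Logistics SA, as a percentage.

18.3034%

By parent–child attribution (R3), Priya Bakker is treated as also owning Elif Bakker's interest in Pinebrook Holdings Ltd, giving 40% + 34% = 74%.
By parent–child attribution (R3), Priya Bakker is treated as also owning Elif Bakker's interest in Ashford Trust, giving 31% + 14% = 45%.
Chain via Pinebrook Holdings Ltd → Halcyon Shipping BV (R1): 74% × 37% × 23% = 6.2974% of Granite Logistics SA.
Chain via Ashford Trust → Fairlane Services GmbH (R1): 45% × 58% × 46% = 12.006% of Granite Logistics SA.
Aggregating (R2): 6.2974% + 12.006% = 18.3034%.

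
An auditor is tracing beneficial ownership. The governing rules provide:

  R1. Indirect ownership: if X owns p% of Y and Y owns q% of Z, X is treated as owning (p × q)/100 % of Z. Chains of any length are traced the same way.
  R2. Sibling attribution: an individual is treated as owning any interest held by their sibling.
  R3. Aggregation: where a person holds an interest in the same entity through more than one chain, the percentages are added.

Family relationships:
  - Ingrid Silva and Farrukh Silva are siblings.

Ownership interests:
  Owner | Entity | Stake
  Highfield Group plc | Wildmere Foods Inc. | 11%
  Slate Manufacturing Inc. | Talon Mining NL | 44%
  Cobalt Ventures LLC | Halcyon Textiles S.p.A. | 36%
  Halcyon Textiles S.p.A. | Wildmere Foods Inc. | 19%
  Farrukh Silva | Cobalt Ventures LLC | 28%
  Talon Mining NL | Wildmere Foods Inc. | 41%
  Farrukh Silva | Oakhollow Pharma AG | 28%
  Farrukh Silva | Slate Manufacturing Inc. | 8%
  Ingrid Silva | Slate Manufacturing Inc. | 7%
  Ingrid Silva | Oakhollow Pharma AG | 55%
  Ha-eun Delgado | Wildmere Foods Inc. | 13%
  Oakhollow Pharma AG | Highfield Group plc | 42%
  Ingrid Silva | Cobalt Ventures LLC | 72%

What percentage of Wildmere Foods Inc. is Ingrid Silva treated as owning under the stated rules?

13.3806%

By sibling attribution (R2), Ingrid Silva is treated as also owning Farrukh Silva's interest in Oakhollow Pharma AG, giving 55% + 28% = 83%.
By sibling attribution (R2), Ingrid Silva is treated as also owning Farrukh Silva's interest in Slate Manufacturing Inc, giving 7% + 8% = 15%.
By sibling attribution (R2), Ingrid Silva is treated as also owning Farrukh Silva's interest in Cobalt Ventures LLC, giving 72% + 28% = 100%.
Chain via Oakhollow Pharma AG → Highfield Group plc (R1): 83% × 42% × 11% = 3.8346% of Wildmere Foods Inc.
Chain via Slate Manufacturing Inc. → Talon Mining NL (R1): 15% × 44% × 41% = 2.706% of Wildmere Foods Inc.
Chain via Cobalt Ventures LLC → Halcyon Textiles S.p.A. (R1): 100% × 36% × 19% = 6.84% of Wildmere Foods Inc.
Aggregating (R3): 3.8346% + 2.706% + 6.84% = 13.3806%.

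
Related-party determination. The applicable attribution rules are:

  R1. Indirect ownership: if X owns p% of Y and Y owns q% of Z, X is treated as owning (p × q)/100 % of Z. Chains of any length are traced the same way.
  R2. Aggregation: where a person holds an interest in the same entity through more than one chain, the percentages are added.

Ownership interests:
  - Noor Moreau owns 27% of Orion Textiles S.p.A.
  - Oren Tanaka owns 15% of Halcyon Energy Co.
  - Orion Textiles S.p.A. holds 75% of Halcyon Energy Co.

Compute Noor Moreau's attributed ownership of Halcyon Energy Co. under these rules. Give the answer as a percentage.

Chain via Orion Textiles S.p.A. (R1): 27% × 75% = 20.25% of Halcyon Energy Co.

20.25%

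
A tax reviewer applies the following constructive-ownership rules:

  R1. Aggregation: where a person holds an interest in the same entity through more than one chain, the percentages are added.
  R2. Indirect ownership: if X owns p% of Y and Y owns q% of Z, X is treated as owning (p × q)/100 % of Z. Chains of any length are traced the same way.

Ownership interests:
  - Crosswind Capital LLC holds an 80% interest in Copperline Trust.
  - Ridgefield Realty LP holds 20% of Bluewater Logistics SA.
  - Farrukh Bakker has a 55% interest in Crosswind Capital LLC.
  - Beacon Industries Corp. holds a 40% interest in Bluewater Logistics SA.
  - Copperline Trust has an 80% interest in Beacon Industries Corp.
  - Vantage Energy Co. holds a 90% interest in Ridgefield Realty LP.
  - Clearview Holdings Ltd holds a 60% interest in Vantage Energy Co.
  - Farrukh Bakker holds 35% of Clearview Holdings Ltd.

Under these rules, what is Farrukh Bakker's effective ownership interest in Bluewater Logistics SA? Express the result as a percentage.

17.86%

Chain via Crosswind Capital LLC → Copperline Trust → Beacon Industries Corp. (R2): 55% × 80% × 80% × 40% = 14.08% of Bluewater Logistics SA.
Chain via Clearview Holdings Ltd → Vantage Energy Co. → Ridgefield Realty LP (R2): 35% × 60% × 90% × 20% = 3.78% of Bluewater Logistics SA.
Aggregating (R1): 14.08% + 3.78% = 17.86%.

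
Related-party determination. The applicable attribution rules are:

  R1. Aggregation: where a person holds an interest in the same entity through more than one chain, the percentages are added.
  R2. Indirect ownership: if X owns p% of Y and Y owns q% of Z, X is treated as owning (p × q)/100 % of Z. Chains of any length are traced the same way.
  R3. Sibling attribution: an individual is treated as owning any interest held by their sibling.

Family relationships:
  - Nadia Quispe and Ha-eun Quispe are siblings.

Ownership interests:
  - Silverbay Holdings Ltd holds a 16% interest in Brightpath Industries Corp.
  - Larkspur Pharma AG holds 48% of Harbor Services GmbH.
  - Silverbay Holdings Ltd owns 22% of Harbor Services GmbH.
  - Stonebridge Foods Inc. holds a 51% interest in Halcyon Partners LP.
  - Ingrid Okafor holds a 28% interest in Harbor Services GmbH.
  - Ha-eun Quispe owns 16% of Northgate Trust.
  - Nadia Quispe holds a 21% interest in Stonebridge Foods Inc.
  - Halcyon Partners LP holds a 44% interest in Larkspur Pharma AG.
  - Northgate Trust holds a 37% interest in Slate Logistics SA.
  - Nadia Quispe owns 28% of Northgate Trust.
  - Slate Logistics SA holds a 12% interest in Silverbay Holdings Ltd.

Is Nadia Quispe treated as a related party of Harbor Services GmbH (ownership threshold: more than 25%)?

No

By sibling attribution (R3), Nadia Quispe is treated as also owning Ha-eun Quispe's interest in Northgate Trust, giving 28% + 16% = 44%.
Chain via Northgate Trust → Slate Logistics SA → Silverbay Holdings Ltd (R2): 44% × 37% × 12% × 22% = 0.429792% of Harbor Services GmbH.
Chain via Stonebridge Foods Inc. → Halcyon Partners LP → Larkspur Pharma AG (R2): 21% × 51% × 44% × 48% = 2.261952% of Harbor Services GmbH.
Aggregating (R1): 0.429792% + 2.261952% = 2.691744%.
2.691744% does not exceed the 25% threshold, so Nadia is not a related party to Harbor Services GmbH.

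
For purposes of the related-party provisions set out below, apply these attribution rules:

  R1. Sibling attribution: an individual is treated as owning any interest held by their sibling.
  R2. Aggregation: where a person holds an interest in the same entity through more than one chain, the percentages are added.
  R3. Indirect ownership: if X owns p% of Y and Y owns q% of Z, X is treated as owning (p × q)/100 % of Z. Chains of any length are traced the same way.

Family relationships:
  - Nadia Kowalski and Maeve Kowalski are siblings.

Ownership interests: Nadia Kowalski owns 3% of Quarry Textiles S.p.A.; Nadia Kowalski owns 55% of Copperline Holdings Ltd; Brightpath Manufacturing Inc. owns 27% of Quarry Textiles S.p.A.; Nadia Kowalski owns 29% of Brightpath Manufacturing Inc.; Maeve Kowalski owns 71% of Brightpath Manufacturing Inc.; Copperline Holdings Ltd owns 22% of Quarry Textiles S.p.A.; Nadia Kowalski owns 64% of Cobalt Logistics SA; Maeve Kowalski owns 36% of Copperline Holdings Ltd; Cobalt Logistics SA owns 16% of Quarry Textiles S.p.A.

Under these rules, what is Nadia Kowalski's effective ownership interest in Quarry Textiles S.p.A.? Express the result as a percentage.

60.26%

By sibling attribution (R1), Nadia Kowalski is treated as also owning Maeve Kowalski's interest in Brightpath Manufacturing Inc, giving 29% + 71% = 100%.
By sibling attribution (R1), Nadia Kowalski is treated as also owning Maeve Kowalski's interest in Copperline Holdings Ltd, giving 55% + 36% = 91%.
Chain via Brightpath Manufacturing Inc. (R3): 100% × 27% = 27% of Quarry Textiles S.p.A.
Chain via Copperline Holdings Ltd (R3): 91% × 22% = 20.02% of Quarry Textiles S.p.A.
Chain via Cobalt Logistics SA (R3): 64% × 16% = 10.24% of Quarry Textiles S.p.A.
Direct interest in Quarry Textiles S.p.A: 3%.
Aggregating (R2): 27% + 20.02% + 10.24% + 3% = 60.26%.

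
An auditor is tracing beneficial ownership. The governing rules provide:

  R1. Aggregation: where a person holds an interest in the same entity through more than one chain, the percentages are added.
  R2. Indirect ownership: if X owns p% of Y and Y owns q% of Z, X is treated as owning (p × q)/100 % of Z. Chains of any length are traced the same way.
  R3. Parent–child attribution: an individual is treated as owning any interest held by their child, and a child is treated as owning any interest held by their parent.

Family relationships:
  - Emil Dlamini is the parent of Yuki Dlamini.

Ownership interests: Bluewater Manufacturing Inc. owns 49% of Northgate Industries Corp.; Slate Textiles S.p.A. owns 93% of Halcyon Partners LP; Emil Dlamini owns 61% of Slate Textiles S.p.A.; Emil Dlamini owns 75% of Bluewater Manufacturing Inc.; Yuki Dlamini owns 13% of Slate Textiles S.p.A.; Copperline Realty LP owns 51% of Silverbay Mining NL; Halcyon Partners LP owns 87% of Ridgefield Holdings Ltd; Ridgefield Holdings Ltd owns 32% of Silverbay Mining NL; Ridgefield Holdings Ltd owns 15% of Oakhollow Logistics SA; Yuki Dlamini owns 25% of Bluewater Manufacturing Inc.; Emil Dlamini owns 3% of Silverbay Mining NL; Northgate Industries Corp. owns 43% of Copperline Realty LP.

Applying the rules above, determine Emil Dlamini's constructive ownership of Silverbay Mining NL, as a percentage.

By parent–child attribution (R3), Emil Dlamini is treated as also owning Yuki Dlamini's interest in Bluewater Manufacturing Inc, giving 75% + 25% = 100%.
By parent–child attribution (R3), Emil Dlamini is treated as also owning Yuki Dlamini's interest in Slate Textiles S.p.A, giving 61% + 13% = 74%.
Chain via Bluewater Manufacturing Inc. → Northgate Industries Corp. → Copperline Realty LP (R2): 100% × 49% × 43% × 51% = 10.7457% of Silverbay Mining NL.
Chain via Slate Textiles S.p.A. → Halcyon Partners LP → Ridgefield Holdings Ltd (R2): 74% × 93% × 87% × 32% = 19.159488% of Silverbay Mining NL.
Direct interest in Silverbay Mining NL: 3%.
Aggregating (R1): 10.7457% + 19.159488% + 3% = 32.905188%.

32.905188%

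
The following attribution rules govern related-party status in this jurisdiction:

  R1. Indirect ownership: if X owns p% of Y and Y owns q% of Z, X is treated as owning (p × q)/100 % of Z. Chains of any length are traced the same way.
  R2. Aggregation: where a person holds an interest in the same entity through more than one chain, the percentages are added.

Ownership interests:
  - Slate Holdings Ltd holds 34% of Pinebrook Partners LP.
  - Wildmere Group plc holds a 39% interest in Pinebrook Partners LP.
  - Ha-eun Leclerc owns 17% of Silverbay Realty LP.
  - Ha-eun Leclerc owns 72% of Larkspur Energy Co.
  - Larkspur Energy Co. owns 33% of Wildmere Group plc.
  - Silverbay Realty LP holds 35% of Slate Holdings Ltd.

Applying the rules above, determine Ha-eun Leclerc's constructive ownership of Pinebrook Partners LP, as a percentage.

Chain via Silverbay Realty LP → Slate Holdings Ltd (R1): 17% × 35% × 34% = 2.023% of Pinebrook Partners LP.
Chain via Larkspur Energy Co. → Wildmere Group plc (R1): 72% × 33% × 39% = 9.2664% of Pinebrook Partners LP.
Aggregating (R2): 2.023% + 9.2664% = 11.2894%.

11.2894%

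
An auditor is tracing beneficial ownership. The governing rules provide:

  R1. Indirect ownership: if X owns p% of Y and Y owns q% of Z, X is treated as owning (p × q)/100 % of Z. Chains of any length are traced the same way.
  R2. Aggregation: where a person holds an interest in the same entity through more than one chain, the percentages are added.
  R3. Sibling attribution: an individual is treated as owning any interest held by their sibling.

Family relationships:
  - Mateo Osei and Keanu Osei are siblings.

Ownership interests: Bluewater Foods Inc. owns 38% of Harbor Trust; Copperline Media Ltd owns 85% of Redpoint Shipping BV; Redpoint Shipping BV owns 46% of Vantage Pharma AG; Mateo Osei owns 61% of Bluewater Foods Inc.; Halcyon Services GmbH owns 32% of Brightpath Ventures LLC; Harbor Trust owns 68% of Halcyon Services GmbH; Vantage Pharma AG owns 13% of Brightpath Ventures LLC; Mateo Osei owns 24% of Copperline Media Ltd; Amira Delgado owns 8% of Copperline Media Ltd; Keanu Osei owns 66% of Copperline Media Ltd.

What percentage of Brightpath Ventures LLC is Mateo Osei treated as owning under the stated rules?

9.618668%

By sibling attribution (R3), Mateo Osei is treated as also owning Keanu Osei's interest in Copperline Media Ltd, giving 24% + 66% = 90%.
Chain via Bluewater Foods Inc. → Harbor Trust → Halcyon Services GmbH (R1): 61% × 38% × 68% × 32% = 5.043968% of Brightpath Ventures LLC.
Chain via Copperline Media Ltd → Redpoint Shipping BV → Vantage Pharma AG (R1): 90% × 85% × 46% × 13% = 4.5747% of Brightpath Ventures LLC.
Aggregating (R2): 5.043968% + 4.5747% = 9.618668%.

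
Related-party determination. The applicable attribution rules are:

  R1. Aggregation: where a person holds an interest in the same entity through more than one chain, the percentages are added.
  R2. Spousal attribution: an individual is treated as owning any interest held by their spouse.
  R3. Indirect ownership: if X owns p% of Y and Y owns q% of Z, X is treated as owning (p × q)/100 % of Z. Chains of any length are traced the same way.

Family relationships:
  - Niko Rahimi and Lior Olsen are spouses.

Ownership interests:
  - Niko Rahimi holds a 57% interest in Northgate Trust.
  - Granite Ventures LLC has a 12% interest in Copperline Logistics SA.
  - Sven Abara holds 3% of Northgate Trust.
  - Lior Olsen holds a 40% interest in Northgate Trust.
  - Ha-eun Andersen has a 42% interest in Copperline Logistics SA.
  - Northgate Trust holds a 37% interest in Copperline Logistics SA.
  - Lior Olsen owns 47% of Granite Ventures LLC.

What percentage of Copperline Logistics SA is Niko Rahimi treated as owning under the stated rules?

By spousal attribution (R2), Niko Rahimi is treated as also owning Lior Olsen's interest in Northgate Trust, giving 57% + 40% = 97%.
By spousal attribution (R2), Niko Rahimi is treated as owning Lior Olsen's 47% interest in Granite Ventures LLC.
Chain via Northgate Trust (R3): 97% × 37% = 35.89% of Copperline Logistics SA.
Chain via Granite Ventures LLC (R3): 47% × 12% = 5.64% of Copperline Logistics SA.
Aggregating (R1): 35.89% + 5.64% = 41.53%.

41.53%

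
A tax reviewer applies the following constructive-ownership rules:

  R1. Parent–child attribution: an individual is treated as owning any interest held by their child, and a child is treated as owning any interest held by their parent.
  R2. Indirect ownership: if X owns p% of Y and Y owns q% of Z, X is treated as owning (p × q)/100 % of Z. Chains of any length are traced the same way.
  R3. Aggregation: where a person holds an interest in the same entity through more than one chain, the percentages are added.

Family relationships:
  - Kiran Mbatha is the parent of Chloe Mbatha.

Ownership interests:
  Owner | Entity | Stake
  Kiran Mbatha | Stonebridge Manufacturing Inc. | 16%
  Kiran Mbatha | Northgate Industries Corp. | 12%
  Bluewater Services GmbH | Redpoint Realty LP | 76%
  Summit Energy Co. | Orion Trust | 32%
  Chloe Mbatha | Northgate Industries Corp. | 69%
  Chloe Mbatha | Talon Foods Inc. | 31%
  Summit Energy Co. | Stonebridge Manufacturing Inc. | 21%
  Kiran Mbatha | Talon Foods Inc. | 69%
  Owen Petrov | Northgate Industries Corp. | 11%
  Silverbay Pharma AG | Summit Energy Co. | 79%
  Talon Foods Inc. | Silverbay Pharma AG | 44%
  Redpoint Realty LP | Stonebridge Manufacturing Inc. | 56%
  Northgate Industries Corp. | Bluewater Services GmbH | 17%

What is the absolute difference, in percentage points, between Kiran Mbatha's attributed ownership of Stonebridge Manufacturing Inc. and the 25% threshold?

By parent–child attribution (R1), Kiran Mbatha is treated as also owning Chloe Mbatha's interest in Northgate Industries Corp, giving 12% + 69% = 81%.
By parent–child attribution (R1), Kiran Mbatha is treated as also owning Chloe Mbatha's interest in Talon Foods Inc, giving 69% + 31% = 100%.
Chain via Northgate Industries Corp. → Bluewater Services GmbH → Redpoint Realty LP (R2): 81% × 17% × 76% × 56% = 5.860512% of Stonebridge Manufacturing Inc.
Chain via Talon Foods Inc. → Silverbay Pharma AG → Summit Energy Co. (R2): 100% × 44% × 79% × 21% = 7.2996% of Stonebridge Manufacturing Inc.
Direct interest in Stonebridge Manufacturing Inc: 16%.
Aggregating (R3): 5.860512% + 7.2996% + 16% = 29.160112%.
29.160112% exceeds the 25% threshold by 4.160112 percentage points.

4.160112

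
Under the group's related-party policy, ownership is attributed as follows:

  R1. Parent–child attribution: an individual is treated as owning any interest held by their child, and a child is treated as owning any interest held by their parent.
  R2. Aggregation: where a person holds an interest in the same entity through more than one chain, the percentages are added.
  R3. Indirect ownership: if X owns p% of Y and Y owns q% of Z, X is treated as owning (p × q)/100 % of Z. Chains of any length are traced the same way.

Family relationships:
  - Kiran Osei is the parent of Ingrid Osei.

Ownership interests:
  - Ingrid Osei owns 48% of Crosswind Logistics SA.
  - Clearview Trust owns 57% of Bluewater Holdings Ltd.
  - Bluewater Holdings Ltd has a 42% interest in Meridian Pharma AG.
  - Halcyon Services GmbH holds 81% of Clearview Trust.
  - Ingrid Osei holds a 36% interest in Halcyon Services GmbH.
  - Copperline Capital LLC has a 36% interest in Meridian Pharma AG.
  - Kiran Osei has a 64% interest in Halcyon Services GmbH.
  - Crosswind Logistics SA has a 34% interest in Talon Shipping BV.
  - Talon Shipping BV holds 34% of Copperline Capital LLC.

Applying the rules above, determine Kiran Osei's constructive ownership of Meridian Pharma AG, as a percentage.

By parent–child attribution (R1), Kiran Osei is treated as also owning Ingrid Osei's interest in Halcyon Services GmbH, giving 64% + 36% = 100%.
By parent–child attribution (R1), Kiran Osei is treated as owning Ingrid Osei's 48% interest in Crosswind Logistics SA.
Chain via Halcyon Services GmbH → Clearview Trust → Bluewater Holdings Ltd (R3): 100% × 81% × 57% × 42% = 19.3914% of Meridian Pharma AG.
Chain via Crosswind Logistics SA → Talon Shipping BV → Copperline Capital LLC (R3): 48% × 34% × 34% × 36% = 1.997568% of Meridian Pharma AG.
Aggregating (R2): 19.3914% + 1.997568% = 21.388968%.

21.388968%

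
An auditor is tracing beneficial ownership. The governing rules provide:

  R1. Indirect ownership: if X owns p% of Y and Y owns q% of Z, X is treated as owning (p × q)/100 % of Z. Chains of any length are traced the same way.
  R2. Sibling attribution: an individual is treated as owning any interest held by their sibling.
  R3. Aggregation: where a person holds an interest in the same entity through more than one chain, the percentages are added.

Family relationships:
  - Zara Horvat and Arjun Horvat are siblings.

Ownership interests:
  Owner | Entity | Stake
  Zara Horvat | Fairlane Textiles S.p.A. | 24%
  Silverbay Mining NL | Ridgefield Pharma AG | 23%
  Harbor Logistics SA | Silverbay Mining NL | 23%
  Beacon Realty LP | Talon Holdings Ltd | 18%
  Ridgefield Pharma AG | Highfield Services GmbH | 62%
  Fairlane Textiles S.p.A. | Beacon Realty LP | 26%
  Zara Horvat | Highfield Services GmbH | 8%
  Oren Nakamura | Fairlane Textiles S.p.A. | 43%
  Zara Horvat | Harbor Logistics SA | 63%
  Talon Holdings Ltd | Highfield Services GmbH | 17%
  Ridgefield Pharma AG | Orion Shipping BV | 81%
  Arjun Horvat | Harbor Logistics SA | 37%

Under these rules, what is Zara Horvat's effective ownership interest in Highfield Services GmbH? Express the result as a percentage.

11.470744%

By sibling attribution (R2), Zara Horvat is treated as also owning Arjun Horvat's interest in Harbor Logistics SA, giving 63% + 37% = 100%.
Chain via Fairlane Textiles S.p.A. → Beacon Realty LP → Talon Holdings Ltd (R1): 24% × 26% × 18% × 17% = 0.190944% of Highfield Services GmbH.
Chain via Harbor Logistics SA → Silverbay Mining NL → Ridgefield Pharma AG (R1): 100% × 23% × 23% × 62% = 3.2798% of Highfield Services GmbH.
Direct interest in Highfield Services GmbH: 8%.
Aggregating (R3): 0.190944% + 3.2798% + 8% = 11.470744%.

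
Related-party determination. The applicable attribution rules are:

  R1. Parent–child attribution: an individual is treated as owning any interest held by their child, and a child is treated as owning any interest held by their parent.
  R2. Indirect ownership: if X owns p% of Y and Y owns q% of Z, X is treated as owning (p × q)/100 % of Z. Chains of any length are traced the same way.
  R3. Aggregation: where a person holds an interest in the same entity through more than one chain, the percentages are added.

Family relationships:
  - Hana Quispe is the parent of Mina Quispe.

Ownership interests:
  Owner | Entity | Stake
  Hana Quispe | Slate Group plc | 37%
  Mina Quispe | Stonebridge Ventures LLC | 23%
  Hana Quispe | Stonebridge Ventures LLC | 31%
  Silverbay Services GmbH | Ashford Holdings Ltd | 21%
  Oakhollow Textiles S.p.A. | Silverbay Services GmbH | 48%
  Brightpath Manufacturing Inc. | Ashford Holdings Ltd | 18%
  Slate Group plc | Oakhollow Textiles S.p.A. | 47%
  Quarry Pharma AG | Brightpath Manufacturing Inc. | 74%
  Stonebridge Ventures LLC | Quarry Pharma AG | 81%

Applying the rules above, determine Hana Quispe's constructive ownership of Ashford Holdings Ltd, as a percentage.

7.57908%

By parent–child attribution (R1), Hana Quispe is treated as also owning Mina Quispe's interest in Stonebridge Ventures LLC, giving 31% + 23% = 54%.
Chain via Slate Group plc → Oakhollow Textiles S.p.A. → Silverbay Services GmbH (R2): 37% × 47% × 48% × 21% = 1.752912% of Ashford Holdings Ltd.
Chain via Stonebridge Ventures LLC → Quarry Pharma AG → Brightpath Manufacturing Inc. (R2): 54% × 81% × 74% × 18% = 5.826168% of Ashford Holdings Ltd.
Aggregating (R3): 1.752912% + 5.826168% = 7.57908%.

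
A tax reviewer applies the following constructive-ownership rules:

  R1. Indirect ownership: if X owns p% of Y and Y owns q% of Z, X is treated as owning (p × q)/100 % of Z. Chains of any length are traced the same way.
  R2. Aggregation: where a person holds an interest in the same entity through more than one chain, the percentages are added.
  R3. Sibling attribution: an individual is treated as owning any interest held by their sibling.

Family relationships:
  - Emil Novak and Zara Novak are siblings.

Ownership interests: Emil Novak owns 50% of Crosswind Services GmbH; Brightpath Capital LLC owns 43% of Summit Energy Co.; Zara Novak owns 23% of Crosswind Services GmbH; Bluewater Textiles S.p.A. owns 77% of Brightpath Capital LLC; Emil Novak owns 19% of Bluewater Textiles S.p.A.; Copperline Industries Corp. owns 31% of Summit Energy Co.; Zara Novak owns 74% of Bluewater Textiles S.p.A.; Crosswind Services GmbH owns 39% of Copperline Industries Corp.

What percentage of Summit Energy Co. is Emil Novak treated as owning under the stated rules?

39.618%

By sibling attribution (R3), Emil Novak is treated as also owning Zara Novak's interest in Bluewater Textiles S.p.A, giving 19% + 74% = 93%.
By sibling attribution (R3), Emil Novak is treated as also owning Zara Novak's interest in Crosswind Services GmbH, giving 50% + 23% = 73%.
Chain via Bluewater Textiles S.p.A. → Brightpath Capital LLC (R1): 93% × 77% × 43% = 30.7923% of Summit Energy Co.
Chain via Crosswind Services GmbH → Copperline Industries Corp. (R1): 73% × 39% × 31% = 8.8257% of Summit Energy Co.
Aggregating (R2): 30.7923% + 8.8257% = 39.618%.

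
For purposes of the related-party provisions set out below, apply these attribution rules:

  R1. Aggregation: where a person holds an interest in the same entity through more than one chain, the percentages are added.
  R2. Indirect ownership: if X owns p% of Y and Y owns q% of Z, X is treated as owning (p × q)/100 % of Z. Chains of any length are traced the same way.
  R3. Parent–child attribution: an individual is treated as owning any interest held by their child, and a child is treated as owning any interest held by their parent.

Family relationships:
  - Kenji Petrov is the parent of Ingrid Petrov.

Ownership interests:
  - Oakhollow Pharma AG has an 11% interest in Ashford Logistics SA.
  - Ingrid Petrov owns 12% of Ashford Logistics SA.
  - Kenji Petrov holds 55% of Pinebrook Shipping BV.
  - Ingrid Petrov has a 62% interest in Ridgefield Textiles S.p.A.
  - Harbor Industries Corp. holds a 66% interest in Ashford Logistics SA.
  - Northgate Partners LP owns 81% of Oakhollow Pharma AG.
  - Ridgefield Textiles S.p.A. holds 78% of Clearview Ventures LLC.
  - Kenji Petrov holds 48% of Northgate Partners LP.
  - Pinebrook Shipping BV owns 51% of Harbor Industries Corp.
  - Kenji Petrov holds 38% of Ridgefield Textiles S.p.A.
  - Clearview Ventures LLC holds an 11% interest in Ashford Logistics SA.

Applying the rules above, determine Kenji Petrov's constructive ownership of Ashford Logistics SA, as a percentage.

By parent–child attribution (R3), Kenji Petrov is treated as also owning Ingrid Petrov's interest in Ridgefield Textiles S.p.A, giving 38% + 62% = 100%.
By parent–child attribution (R3), Kenji Petrov is treated as owning Ingrid Petrov's 12% interest in Ashford Logistics SA.
Chain via Ridgefield Textiles S.p.A. → Clearview Ventures LLC (R2): 100% × 78% × 11% = 8.58% of Ashford Logistics SA.
Chain via Pinebrook Shipping BV → Harbor Industries Corp. (R2): 55% × 51% × 66% = 18.513% of Ashford Logistics SA.
Chain via Northgate Partners LP → Oakhollow Pharma AG (R2): 48% × 81% × 11% = 4.2768% of Ashford Logistics SA.
Direct interest in Ashford Logistics SA: 12%.
Aggregating (R1): 8.58% + 18.513% + 4.2768% + 12% = 43.3698%.

43.3698%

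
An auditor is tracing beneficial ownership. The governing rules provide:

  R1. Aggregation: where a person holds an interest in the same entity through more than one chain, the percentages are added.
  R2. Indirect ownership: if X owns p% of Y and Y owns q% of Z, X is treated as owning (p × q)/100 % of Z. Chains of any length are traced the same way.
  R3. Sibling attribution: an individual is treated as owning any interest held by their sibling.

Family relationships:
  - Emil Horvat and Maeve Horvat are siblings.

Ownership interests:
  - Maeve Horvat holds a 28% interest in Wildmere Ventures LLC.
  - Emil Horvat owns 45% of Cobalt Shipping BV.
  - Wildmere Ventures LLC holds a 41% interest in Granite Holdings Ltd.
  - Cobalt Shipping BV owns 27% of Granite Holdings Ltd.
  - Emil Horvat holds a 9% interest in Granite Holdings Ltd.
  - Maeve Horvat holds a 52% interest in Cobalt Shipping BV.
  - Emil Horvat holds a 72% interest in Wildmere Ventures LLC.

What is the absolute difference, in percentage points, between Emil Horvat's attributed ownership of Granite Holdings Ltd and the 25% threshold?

51.19

By sibling attribution (R3), Emil Horvat is treated as also owning Maeve Horvat's interest in Cobalt Shipping BV, giving 45% + 52% = 97%.
By sibling attribution (R3), Emil Horvat is treated as also owning Maeve Horvat's interest in Wildmere Ventures LLC, giving 72% + 28% = 100%.
Chain via Cobalt Shipping BV (R2): 97% × 27% = 26.19% of Granite Holdings Ltd.
Chain via Wildmere Ventures LLC (R2): 100% × 41% = 41% of Granite Holdings Ltd.
Direct interest in Granite Holdings Ltd: 9%.
Aggregating (R1): 26.19% + 41% + 9% = 76.19%.
76.19% exceeds the 25% threshold by 51.19 percentage points.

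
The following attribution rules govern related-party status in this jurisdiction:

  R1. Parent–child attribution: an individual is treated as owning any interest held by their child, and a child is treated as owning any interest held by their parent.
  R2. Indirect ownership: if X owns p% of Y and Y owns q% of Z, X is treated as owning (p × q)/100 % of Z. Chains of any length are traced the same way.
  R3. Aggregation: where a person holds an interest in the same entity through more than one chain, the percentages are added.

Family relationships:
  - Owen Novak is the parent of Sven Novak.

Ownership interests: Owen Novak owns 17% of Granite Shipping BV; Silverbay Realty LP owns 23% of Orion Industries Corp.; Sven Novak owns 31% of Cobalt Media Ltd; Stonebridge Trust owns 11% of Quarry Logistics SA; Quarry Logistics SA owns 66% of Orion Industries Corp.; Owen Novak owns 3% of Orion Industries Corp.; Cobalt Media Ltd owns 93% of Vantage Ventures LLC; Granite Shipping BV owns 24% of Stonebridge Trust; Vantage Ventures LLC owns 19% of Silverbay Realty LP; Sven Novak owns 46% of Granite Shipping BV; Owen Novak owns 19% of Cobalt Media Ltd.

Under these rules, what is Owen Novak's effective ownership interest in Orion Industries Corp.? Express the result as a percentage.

By parent–child attribution (R1), Owen Novak is treated as also owning Sven Novak's interest in Granite Shipping BV, giving 17% + 46% = 63%.
By parent–child attribution (R1), Owen Novak is treated as also owning Sven Novak's interest in Cobalt Media Ltd, giving 19% + 31% = 50%.
Chain via Granite Shipping BV → Stonebridge Trust → Quarry Logistics SA (R2): 63% × 24% × 11% × 66% = 1.097712% of Orion Industries Corp.
Chain via Cobalt Media Ltd → Vantage Ventures LLC → Silverbay Realty LP (R2): 50% × 93% × 19% × 23% = 2.03205% of Orion Industries Corp.
Direct interest in Orion Industries Corp: 3%.
Aggregating (R3): 1.097712% + 2.03205% + 3% = 6.129762%.

6.129762%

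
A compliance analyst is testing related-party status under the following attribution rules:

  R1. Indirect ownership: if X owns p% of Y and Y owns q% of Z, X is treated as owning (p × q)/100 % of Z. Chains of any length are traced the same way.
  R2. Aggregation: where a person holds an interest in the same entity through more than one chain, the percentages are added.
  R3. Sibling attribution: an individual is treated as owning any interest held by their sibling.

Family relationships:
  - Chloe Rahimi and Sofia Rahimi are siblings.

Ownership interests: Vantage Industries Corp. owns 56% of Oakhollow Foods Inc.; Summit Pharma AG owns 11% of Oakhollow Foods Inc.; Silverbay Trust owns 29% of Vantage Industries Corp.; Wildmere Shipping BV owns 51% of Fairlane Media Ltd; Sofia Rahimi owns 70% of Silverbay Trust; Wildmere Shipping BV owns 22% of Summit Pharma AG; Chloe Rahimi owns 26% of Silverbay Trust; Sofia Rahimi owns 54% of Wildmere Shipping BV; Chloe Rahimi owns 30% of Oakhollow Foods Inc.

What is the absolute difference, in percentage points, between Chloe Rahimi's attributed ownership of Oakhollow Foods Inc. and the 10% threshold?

36.8972

By sibling attribution (R3), Chloe Rahimi is treated as also owning Sofia Rahimi's interest in Silverbay Trust, giving 26% + 70% = 96%.
By sibling attribution (R3), Chloe Rahimi is treated as owning Sofia Rahimi's 54% interest in Wildmere Shipping BV.
Chain via Silverbay Trust → Vantage Industries Corp. (R1): 96% × 29% × 56% = 15.5904% of Oakhollow Foods Inc.
Direct interest in Oakhollow Foods Inc: 30%.
Chain via Wildmere Shipping BV → Summit Pharma AG (R1): 54% × 22% × 11% = 1.3068% of Oakhollow Foods Inc.
Aggregating (R2): 15.5904% + 30% + 1.3068% = 46.8972%.
46.8972% exceeds the 10% threshold by 36.8972 percentage points.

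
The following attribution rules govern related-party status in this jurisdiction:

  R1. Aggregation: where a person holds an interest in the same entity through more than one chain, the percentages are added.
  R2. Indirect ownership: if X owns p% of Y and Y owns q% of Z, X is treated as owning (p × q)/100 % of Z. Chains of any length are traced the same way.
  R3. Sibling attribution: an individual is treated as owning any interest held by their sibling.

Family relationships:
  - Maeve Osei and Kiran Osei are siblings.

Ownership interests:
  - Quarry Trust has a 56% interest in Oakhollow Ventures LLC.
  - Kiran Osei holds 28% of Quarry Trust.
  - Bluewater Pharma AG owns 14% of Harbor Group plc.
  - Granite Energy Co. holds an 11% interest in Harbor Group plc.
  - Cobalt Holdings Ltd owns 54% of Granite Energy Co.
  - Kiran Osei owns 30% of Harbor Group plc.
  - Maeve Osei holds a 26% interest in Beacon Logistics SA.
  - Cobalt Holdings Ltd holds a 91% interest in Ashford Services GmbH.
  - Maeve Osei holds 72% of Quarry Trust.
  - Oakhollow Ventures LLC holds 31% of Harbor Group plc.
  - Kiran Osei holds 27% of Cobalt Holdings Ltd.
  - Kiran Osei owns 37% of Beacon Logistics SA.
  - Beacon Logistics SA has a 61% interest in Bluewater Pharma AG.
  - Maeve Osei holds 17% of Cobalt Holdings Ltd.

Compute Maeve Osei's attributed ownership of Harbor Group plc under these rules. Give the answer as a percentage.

By sibling attribution (R3), Maeve Osei is treated as also owning Kiran Osei's interest in Beacon Logistics SA, giving 26% + 37% = 63%.
By sibling attribution (R3), Maeve Osei is treated as also owning Kiran Osei's interest in Cobalt Holdings Ltd, giving 17% + 27% = 44%.
By sibling attribution (R3), Maeve Osei is treated as also owning Kiran Osei's interest in Quarry Trust, giving 72% + 28% = 100%.
By sibling attribution (R3), Maeve Osei is treated as owning Kiran Osei's 30% interest in Harbor Group plc.
Chain via Beacon Logistics SA → Bluewater Pharma AG (R2): 63% × 61% × 14% = 5.3802% of Harbor Group plc.
Chain via Cobalt Holdings Ltd → Granite Energy Co. (R2): 44% × 54% × 11% = 2.6136% of Harbor Group plc.
Chain via Quarry Trust → Oakhollow Ventures LLC (R2): 100% × 56% × 31% = 17.36% of Harbor Group plc.
Direct interest in Harbor Group plc: 30%.
Aggregating (R1): 5.3802% + 2.6136% + 17.36% + 30% = 55.3538%.

55.3538%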